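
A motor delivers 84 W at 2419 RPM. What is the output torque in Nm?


omega = 2419 * 2*pi/60 = 253.3171 rad/s
tau = P / omega = 84 / 253.3171
= 0.3316 Nm


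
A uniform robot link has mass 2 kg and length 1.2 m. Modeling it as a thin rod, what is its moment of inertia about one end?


I = (1/3) * m * L^2
= (1/3) * 2 * 1.2^2
= 0.333333 * 2 * 1.44
= 0.96 kg*m^2


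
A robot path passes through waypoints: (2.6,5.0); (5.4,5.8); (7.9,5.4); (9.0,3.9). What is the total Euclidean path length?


Segment lengths:
  seg1 = sqrt((2.8)^2 + (0.8)^2) = 2.912
  seg2 = sqrt((2.5)^2 + (-0.4)^2) = 2.5318
  seg3 = sqrt((1.1)^2 + (-1.5)^2) = 1.8601
Total = 7.3039


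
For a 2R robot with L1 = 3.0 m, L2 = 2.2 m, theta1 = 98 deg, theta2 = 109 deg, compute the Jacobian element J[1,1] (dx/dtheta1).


J[1,1] = -L1*sin(t1) - L2*sin(t1+t2)
= -3.0*sin(98) - 2.2*sin(207)
= -1.972


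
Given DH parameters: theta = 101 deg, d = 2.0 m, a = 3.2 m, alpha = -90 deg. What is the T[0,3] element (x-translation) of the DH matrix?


T[0,3] = a * cos(theta)
= 3.2 * cos(101 deg)
= 3.2 * -0.1908
= -0.6106


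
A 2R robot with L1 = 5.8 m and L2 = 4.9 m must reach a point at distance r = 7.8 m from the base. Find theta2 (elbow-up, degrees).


cos(theta2) = (r^2 - L1^2 - L2^2) / (2*L1*L2)
cos(theta2) = (60.84 - 33.64 - 24.01) / 56.84
cos(theta2) = 0.056122
theta2 = 86.7827 degrees


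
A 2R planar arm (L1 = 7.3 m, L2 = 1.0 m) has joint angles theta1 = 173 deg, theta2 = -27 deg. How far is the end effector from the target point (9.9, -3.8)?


End effector via forward kinematics:
x = L1*cos(t1) + L2*cos(t1+t2) = -8.0746
y = L1*sin(t1) + L2*sin(t1+t2) = 1.4488
Distance to target:
d = sqrt((9.9 - -8.0746)^2 + (-3.8 - 1.4488)^2)
= sqrt(323.0871 + 27.5503)
= 18.7253 m


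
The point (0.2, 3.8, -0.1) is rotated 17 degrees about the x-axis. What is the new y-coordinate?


Rotation about x-axis: y' = y*cos(theta) - z*sin(theta)
= 3.8 * 0.9563 - -0.1 * 0.2924
= 3.6632


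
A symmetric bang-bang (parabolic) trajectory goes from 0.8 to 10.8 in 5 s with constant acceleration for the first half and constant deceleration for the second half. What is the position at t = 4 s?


Symmetric rest-to-rest: each phase covers (pf-p0)/2 in time T/2. 0.5*a*(T/2)^2 = (pf-p0)/2 => a = 4*(pf-p0)/T^2
a = 4*(10.8-0.8)/5^2 = 1.6
t = 4 is in the deceleration phase (t > T/2).
p = pf - 0.5*a*(T-t)^2 = 10.8 - 0.5*1.6*1^2
= 10.0


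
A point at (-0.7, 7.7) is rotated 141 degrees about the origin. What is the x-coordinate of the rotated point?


x' = x*cos(theta) - y*sin(theta)
cos(141 deg) = -0.7771, sin(141 deg) = 0.6293
x' = -0.7 * -0.7771 - 7.7 * 0.6293
= 0.544 - 4.8458
= -4.3018


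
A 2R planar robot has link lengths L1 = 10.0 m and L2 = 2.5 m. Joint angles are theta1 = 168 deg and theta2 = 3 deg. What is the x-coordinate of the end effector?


Convert angles to radians: theta1 = 2.9322, theta2 = 0.0524
x = L1*cos(theta1) + L2*cos(theta1+theta2)
x = -9.7815 + -2.4692
x = -12.2507


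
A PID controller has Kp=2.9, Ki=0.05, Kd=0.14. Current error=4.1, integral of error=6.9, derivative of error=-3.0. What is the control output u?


u = Kp*e + Ki*int(e) + Kd*de/dt
= 2.9*4.1 + 0.05*6.9 + 0.14*(-3.0)
= 11.89 + 0.345 + -0.42
= 11.815


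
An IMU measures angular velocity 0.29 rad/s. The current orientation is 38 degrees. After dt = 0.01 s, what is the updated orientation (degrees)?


delta_theta = w * dt = 0.29 * 0.01 = 0.0029 rad
= 0.1662 deg
theta_new = 38 + 0.1662 = 38.1662 deg


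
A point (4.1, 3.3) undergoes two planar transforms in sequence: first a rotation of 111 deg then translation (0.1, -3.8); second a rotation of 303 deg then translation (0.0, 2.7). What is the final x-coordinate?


After transform 1:
x1 = cos(111)*4.1 - sin(111)*3.3 + 0.1 = -4.4501
y1 = sin(111)*4.1 + cos(111)*3.3 + -3.8 = -1.1549
After transform 2:
x2 = cos(303)*-4.4501 - sin(303)*-1.1549 + 0.0
= -3.3923


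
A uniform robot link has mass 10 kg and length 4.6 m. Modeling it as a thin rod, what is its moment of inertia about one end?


I = (1/3) * m * L^2
= (1/3) * 10 * 4.6^2
= 0.333333 * 10 * 21.16
= 70.5333 kg*m^2


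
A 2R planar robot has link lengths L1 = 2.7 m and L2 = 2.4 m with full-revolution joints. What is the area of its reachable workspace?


r_max = L1 + L2 = 5.1 m
r_min = |L1 - L2| = 0.3 m
Area = pi*(r_max^2 - r_min^2)
= pi*(26.01 - 0.09)
= pi * 25.92
= 81.4301 m^2


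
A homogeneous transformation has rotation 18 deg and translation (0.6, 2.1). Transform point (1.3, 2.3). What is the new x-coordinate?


x' = cos(theta)*px - sin(theta)*py + tx
= 0.9511*1.3 - 0.309*2.3 + 0.6
= 1.1256


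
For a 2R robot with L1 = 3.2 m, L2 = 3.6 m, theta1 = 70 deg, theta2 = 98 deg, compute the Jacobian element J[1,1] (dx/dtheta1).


J[1,1] = -L1*sin(t1) - L2*sin(t1+t2)
= -3.2*sin(70) - 3.6*sin(168)
= -3.7555


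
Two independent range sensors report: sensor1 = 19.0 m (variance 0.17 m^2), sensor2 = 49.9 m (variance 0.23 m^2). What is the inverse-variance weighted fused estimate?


w1 = (1/var1) / (1/var1 + 1/var2)
   = 5.8824 / (5.8824 + 4.3478) = 0.575
w2 = 1 - w1 = 0.425
fused = w1*s1 + w2*s2 = 10.925 + 21.2075
= 32.1325 m


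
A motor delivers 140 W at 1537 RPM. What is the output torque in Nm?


omega = 1537 * 2*pi/60 = 160.9543 rad/s
tau = P / omega = 140 / 160.9543
= 0.8698 Nm


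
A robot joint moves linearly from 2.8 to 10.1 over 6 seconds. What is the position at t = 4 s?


s = t/T = 4/6 = 0.6667
p(t) = p0 + (pf-p0)*s
= 2.8 + (10.1 - 2.8) * 0.6667
= 7.6667


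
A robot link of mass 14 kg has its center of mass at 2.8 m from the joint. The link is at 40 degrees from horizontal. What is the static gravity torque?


tau = m*g*L*cos(angle)
= 14 * 9.81 * 2.8 * cos(40 deg)
= 14 * 9.81 * 2.8 * 0.766
= 294.5839 Nm


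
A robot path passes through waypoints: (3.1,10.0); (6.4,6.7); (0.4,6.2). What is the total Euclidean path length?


Segment lengths:
  seg1 = sqrt((3.3)^2 + (-3.3)^2) = 4.6669
  seg2 = sqrt((-6.0)^2 + (-0.5)^2) = 6.0208
Total = 10.6877


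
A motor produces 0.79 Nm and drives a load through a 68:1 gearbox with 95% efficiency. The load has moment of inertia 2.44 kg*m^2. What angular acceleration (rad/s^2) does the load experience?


tau_out = tau_motor * N * eta
= 0.79 * 68 * 0.95 = 51.034 Nm
alpha = tau_out / I = 51.034 / 2.44
= 20.9156 rad/s^2


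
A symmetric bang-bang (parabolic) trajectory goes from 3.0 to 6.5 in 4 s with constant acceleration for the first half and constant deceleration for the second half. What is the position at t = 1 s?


Symmetric rest-to-rest: each phase covers (pf-p0)/2 in time T/2. 0.5*a*(T/2)^2 = (pf-p0)/2 => a = 4*(pf-p0)/T^2
a = 4*(6.5-3.0)/4^2 = 0.875
t = 1 is in the acceleration phase (t <= T/2).
p = p0 + 0.5*a*t^2 = 3.0 + 0.5*0.875*1^2
= 3.4375


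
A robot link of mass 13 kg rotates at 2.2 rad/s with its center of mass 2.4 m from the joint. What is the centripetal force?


F = m * omega^2 * r
= 13 * 2.2^2 * 2.4
= 13 * 4.84 * 2.4
= 151.008 N


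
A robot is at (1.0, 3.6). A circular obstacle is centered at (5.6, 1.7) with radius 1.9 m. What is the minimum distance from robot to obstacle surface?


center_dist = sqrt((1.0-5.6)^2 + (3.6-1.7)^2)
= sqrt(21.16 + 3.61)
= 4.9769
min_dist = center_dist - radius = 4.9769 - 1.9 = 3.0769 m


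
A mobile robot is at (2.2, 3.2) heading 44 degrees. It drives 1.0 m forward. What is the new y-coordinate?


y_new = y0 + d*sin(theta)
= 3.2 + 1.0*sin(44)
= 3.2 + 0.6947
= 3.8947


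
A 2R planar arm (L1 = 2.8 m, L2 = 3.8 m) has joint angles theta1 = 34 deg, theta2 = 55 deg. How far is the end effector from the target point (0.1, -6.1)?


End effector via forward kinematics:
x = L1*cos(t1) + L2*cos(t1+t2) = 2.3876
y = L1*sin(t1) + L2*sin(t1+t2) = 5.3652
Distance to target:
d = sqrt((0.1 - 2.3876)^2 + (-6.1 - 5.3652)^2)
= sqrt(5.2332 + 131.4499)
= 11.6912 m


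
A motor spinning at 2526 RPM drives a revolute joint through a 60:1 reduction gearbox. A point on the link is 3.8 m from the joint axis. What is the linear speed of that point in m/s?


omega_motor = 2526 * 2*pi/60 = 264.5221 rad/s
omega_joint = omega_motor / 60 = 4.4087 rad/s
v = omega_joint * r = 4.4087 * 3.8
= 16.7531 m/s


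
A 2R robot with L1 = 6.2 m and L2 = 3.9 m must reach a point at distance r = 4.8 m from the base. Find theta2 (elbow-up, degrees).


cos(theta2) = (r^2 - L1^2 - L2^2) / (2*L1*L2)
cos(theta2) = (23.04 - 38.44 - 15.21) / 48.36
cos(theta2) = -0.632961
theta2 = 129.2689 degrees


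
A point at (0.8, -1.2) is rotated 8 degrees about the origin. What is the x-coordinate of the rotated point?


x' = x*cos(theta) - y*sin(theta)
cos(8 deg) = 0.9903, sin(8 deg) = 0.1392
x' = 0.8 * 0.9903 - -1.2 * 0.1392
= 0.7922 - -0.167
= 0.9592


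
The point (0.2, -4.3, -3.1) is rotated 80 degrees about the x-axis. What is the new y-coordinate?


Rotation about x-axis: y' = y*cos(theta) - z*sin(theta)
= -4.3 * 0.1736 - -3.1 * 0.9848
= 2.3062


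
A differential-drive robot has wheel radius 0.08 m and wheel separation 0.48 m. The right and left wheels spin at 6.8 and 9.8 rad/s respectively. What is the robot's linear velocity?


vR = r*wR = 0.08*6.8 = 0.544 m/s
vL = r*wL = 0.08*9.8 = 0.784 m/s
v = (vR+vL)/2 = 0.664 m/s
omega = (vR-vL)/L = -0.5 rad/s
linear velocity = 0.664 m/s


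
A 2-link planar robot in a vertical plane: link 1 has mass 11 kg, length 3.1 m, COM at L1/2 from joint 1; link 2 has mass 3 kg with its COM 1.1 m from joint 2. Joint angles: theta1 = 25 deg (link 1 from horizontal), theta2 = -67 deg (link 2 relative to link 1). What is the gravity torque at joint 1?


Horizontal distance from joint 1 to link-1 COM:
  x_c1 = (L1/2)*cos(t1) = 1.55 * 0.9063 = 1.4048 m
Horizontal distance from joint 1 to link-2 COM:
  x_c2 = L1*cos(t1) + Lc2*cos(t1+t2)
       = 3.1*0.9063 + 1.1*0.7431 = 3.627 m
tau1 = m1*g*x_c1 + m2*g*x_c2
     = 11*9.81*1.4048 + 3*9.81*3.627
     = 151.5895 + 106.743
     = 258.3325 Nm


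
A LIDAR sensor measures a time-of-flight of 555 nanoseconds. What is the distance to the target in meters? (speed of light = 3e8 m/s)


tof = 555 ns = 5.55e-07 s
dist = c * tof / 2
= 3e8 * 5.55e-07 / 2
= 83.25 m


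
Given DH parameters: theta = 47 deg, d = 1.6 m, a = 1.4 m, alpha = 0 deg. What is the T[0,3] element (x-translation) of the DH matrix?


T[0,3] = a * cos(theta)
= 1.4 * cos(47 deg)
= 1.4 * 0.682
= 0.9548


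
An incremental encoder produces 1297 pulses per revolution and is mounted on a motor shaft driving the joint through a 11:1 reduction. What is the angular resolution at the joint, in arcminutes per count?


counts per rev = 1297
effective counts at joint = 1297 * 11 = 14267
resolution = 360*60 / 14267
= 1.514 arcmin/count


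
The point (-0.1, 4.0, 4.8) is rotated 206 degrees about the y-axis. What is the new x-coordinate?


Rotation about y-axis: x' = x*cos(theta) + z*sin(theta)
= -0.1 * -0.8988 + 4.8 * -0.4384
= -2.0143


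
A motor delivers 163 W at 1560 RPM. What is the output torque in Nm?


omega = 1560 * 2*pi/60 = 163.3628 rad/s
tau = P / omega = 163 / 163.3628
= 0.9978 Nm


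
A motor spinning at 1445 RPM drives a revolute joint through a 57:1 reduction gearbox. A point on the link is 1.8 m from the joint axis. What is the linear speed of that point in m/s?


omega_motor = 1445 * 2*pi/60 = 151.32 rad/s
omega_joint = omega_motor / 57 = 2.6547 rad/s
v = omega_joint * r = 2.6547 * 1.8
= 4.7785 m/s


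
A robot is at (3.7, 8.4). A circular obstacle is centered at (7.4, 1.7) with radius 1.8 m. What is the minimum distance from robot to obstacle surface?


center_dist = sqrt((3.7-7.4)^2 + (8.4-1.7)^2)
= sqrt(13.69 + 44.89)
= 7.6538
min_dist = center_dist - radius = 7.6538 - 1.8 = 5.8538 m


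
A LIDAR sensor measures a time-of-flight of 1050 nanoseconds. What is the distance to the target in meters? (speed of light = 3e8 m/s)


tof = 1050 ns = 1.05e-06 s
dist = c * tof / 2
= 3e8 * 1.05e-06 / 2
= 157.5 m


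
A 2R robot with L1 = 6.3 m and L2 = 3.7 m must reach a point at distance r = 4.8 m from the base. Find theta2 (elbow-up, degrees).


cos(theta2) = (r^2 - L1^2 - L2^2) / (2*L1*L2)
cos(theta2) = (23.04 - 39.69 - 13.69) / 46.62
cos(theta2) = -0.650794
theta2 = 130.6015 degrees


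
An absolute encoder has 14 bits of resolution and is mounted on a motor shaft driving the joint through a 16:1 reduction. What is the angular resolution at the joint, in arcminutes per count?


counts = 2^14 = 16384
effective counts at joint = 16384 * 16 = 262144
resolution = 360*60 / 262144
= 0.0824 arcmin/count


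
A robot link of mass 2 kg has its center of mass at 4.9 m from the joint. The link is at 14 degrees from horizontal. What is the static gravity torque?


tau = m*g*L*cos(angle)
= 2 * 9.81 * 4.9 * cos(14 deg)
= 2 * 9.81 * 4.9 * 0.9703
= 93.2823 Nm


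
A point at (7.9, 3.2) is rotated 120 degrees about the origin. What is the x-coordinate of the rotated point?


x' = x*cos(theta) - y*sin(theta)
cos(120 deg) = -0.5, sin(120 deg) = 0.866
x' = 7.9 * -0.5 - 3.2 * 0.866
= -3.95 - 2.7713
= -6.7213


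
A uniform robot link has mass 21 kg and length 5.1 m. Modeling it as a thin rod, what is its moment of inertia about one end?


I = (1/3) * m * L^2
= (1/3) * 21 * 5.1^2
= 0.333333 * 21 * 26.01
= 182.07 kg*m^2


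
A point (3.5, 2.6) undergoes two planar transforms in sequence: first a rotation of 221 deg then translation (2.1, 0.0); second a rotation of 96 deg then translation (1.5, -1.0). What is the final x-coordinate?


After transform 1:
x1 = cos(221)*3.5 - sin(221)*2.6 + 2.1 = 1.1643
y1 = sin(221)*3.5 + cos(221)*2.6 + 0.0 = -4.2585
After transform 2:
x2 = cos(96)*1.1643 - sin(96)*-4.2585 + 1.5
= 5.6134


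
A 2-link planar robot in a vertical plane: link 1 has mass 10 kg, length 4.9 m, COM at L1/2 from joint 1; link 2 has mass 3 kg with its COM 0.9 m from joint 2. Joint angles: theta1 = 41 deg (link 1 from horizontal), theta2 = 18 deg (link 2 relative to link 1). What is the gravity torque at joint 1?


Horizontal distance from joint 1 to link-1 COM:
  x_c1 = (L1/2)*cos(t1) = 2.45 * 0.7547 = 1.849 m
Horizontal distance from joint 1 to link-2 COM:
  x_c2 = L1*cos(t1) + Lc2*cos(t1+t2)
       = 4.9*0.7547 + 0.9*0.515 = 4.1616 m
tau1 = m1*g*x_c1 + m2*g*x_c2
     = 10*9.81*1.849 + 3*9.81*4.1616
     = 181.3907 + 122.4762
     = 303.8669 Nm


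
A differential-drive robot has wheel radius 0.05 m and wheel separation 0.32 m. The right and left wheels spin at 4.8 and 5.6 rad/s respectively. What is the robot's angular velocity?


vR = r*wR = 0.05*4.8 = 0.24 m/s
vL = r*wL = 0.05*5.6 = 0.28 m/s
v = (vR+vL)/2 = 0.26 m/s
omega = (vR-vL)/L = -0.125 rad/s
angular velocity = -0.125 rad/s


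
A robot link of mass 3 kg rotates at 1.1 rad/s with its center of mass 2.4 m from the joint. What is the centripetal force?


F = m * omega^2 * r
= 3 * 1.1^2 * 2.4
= 3 * 1.21 * 2.4
= 8.712 N


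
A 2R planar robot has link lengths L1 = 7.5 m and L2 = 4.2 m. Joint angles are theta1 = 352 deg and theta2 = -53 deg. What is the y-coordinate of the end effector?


Convert angles to radians: theta1 = 6.1436, theta2 = -0.925
y = L1*sin(theta1) + L2*sin(theta1+theta2)
y = -1.0438 + -3.6734
y = -4.7172


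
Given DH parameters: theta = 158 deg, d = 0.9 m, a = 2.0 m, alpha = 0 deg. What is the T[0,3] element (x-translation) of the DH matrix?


T[0,3] = a * cos(theta)
= 2.0 * cos(158 deg)
= 2.0 * -0.9272
= -1.8544


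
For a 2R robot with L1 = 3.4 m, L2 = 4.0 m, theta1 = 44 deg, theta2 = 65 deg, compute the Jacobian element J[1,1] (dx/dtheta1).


J[1,1] = -L1*sin(t1) - L2*sin(t1+t2)
= -3.4*sin(44) - 4.0*sin(109)
= -6.1439


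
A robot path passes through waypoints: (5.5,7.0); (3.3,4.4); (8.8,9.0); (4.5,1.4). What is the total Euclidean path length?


Segment lengths:
  seg1 = sqrt((-2.2)^2 + (-2.6)^2) = 3.4059
  seg2 = sqrt((5.5)^2 + (4.6)^2) = 7.1701
  seg3 = sqrt((-4.3)^2 + (-7.6)^2) = 8.7321
Total = 19.3081


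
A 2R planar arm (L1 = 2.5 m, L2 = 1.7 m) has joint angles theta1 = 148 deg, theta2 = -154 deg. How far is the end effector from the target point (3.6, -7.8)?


End effector via forward kinematics:
x = L1*cos(t1) + L2*cos(t1+t2) = -0.4294
y = L1*sin(t1) + L2*sin(t1+t2) = 1.1471
Distance to target:
d = sqrt((3.6 - -0.4294)^2 + (-7.8 - 1.1471)^2)
= sqrt(16.2363 + 80.0506)
= 9.8126 m


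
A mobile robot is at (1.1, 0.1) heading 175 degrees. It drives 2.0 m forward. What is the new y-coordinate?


y_new = y0 + d*sin(theta)
= 0.1 + 2.0*sin(175)
= 0.1 + 0.1743
= 0.2743


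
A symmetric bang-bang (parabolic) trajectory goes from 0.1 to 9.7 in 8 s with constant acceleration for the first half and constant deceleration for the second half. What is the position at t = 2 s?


Symmetric rest-to-rest: each phase covers (pf-p0)/2 in time T/2. 0.5*a*(T/2)^2 = (pf-p0)/2 => a = 4*(pf-p0)/T^2
a = 4*(9.7-0.1)/8^2 = 0.6
t = 2 is in the acceleration phase (t <= T/2).
p = p0 + 0.5*a*t^2 = 0.1 + 0.5*0.6*2^2
= 1.3


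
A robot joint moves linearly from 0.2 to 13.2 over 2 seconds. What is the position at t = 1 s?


s = t/T = 1/2 = 0.5
p(t) = p0 + (pf-p0)*s
= 0.2 + (13.2 - 0.2) * 0.5
= 6.7


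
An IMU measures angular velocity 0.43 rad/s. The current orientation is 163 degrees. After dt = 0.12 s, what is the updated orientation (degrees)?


delta_theta = w * dt = 0.43 * 0.12 = 0.0516 rad
= 2.9565 deg
theta_new = 163 + 2.9565 = 165.9565 deg


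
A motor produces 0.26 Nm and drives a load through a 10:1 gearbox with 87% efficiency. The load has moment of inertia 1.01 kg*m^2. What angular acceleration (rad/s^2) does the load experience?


tau_out = tau_motor * N * eta
= 0.26 * 10 * 0.87 = 2.262 Nm
alpha = tau_out / I = 2.262 / 1.01
= 2.2396 rad/s^2


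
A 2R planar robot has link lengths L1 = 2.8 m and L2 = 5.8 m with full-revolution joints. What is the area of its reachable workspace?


r_max = L1 + L2 = 8.6 m
r_min = |L1 - L2| = 3.0 m
Area = pi*(r_max^2 - r_min^2)
= pi*(73.96 - 9.0)
= pi * 64.96
= 204.0779 m^2


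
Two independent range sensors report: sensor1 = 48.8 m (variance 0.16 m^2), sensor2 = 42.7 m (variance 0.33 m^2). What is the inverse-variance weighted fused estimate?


w1 = (1/var1) / (1/var1 + 1/var2)
   = 6.25 / (6.25 + 3.0303) = 0.6735
w2 = 1 - w1 = 0.3265
fused = w1*s1 + w2*s2 = 32.8653 + 13.9429
= 46.8082 m


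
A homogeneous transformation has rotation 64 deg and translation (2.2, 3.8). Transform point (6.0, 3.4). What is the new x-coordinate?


x' = cos(theta)*px - sin(theta)*py + tx
= 0.4384*6.0 - 0.8988*3.4 + 2.2
= 1.7743


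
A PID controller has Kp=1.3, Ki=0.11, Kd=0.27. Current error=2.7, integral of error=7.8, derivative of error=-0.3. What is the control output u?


u = Kp*e + Ki*int(e) + Kd*de/dt
= 1.3*2.7 + 0.11*7.8 + 0.27*(-0.3)
= 3.51 + 0.858 + -0.081
= 4.287


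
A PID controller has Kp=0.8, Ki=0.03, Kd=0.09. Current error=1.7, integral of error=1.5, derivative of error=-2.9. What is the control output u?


u = Kp*e + Ki*int(e) + Kd*de/dt
= 0.8*1.7 + 0.03*1.5 + 0.09*(-2.9)
= 1.36 + 0.045 + -0.261
= 1.144


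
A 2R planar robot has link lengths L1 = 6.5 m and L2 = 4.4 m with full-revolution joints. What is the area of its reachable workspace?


r_max = L1 + L2 = 10.9 m
r_min = |L1 - L2| = 2.1 m
Area = pi*(r_max^2 - r_min^2)
= pi*(118.81 - 4.41)
= pi * 114.4
= 359.3982 m^2


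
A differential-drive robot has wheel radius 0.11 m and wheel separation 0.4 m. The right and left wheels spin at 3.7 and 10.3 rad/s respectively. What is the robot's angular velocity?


vR = r*wR = 0.11*3.7 = 0.407 m/s
vL = r*wL = 0.11*10.3 = 1.133 m/s
v = (vR+vL)/2 = 0.77 m/s
omega = (vR-vL)/L = -1.815 rad/s
angular velocity = -1.815 rad/s


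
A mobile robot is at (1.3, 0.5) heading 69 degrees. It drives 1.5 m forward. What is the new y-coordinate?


y_new = y0 + d*sin(theta)
= 0.5 + 1.5*sin(69)
= 0.5 + 1.4004
= 1.9004


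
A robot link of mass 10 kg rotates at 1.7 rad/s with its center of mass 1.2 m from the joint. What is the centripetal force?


F = m * omega^2 * r
= 10 * 1.7^2 * 1.2
= 10 * 2.89 * 1.2
= 34.68 N


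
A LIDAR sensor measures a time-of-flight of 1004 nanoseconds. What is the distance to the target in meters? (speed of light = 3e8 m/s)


tof = 1004 ns = 1.004e-06 s
dist = c * tof / 2
= 3e8 * 1.004e-06 / 2
= 150.6 m


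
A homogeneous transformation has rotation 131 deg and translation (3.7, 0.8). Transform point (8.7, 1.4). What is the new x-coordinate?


x' = cos(theta)*px - sin(theta)*py + tx
= -0.6561*8.7 - 0.7547*1.4 + 3.7
= -3.0643


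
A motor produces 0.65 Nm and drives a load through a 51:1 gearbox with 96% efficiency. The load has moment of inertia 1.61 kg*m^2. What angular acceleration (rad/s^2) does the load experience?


tau_out = tau_motor * N * eta
= 0.65 * 51 * 0.96 = 31.824 Nm
alpha = tau_out / I = 31.824 / 1.61
= 19.7665 rad/s^2


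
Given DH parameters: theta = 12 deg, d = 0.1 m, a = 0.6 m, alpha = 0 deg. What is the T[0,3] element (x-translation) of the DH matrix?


T[0,3] = a * cos(theta)
= 0.6 * cos(12 deg)
= 0.6 * 0.9781
= 0.5869


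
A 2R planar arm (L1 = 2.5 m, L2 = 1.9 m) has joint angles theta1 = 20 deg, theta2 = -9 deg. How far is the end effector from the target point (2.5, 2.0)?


End effector via forward kinematics:
x = L1*cos(t1) + L2*cos(t1+t2) = 4.2143
y = L1*sin(t1) + L2*sin(t1+t2) = 1.2176
Distance to target:
d = sqrt((2.5 - 4.2143)^2 + (2.0 - 1.2176)^2)
= sqrt(2.9389 + 0.6122)
= 1.8844 m


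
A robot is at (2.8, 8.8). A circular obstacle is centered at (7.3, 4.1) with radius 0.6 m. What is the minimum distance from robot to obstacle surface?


center_dist = sqrt((2.8-7.3)^2 + (8.8-4.1)^2)
= sqrt(20.25 + 22.09)
= 6.5069
min_dist = center_dist - radius = 6.5069 - 0.6 = 5.9069 m


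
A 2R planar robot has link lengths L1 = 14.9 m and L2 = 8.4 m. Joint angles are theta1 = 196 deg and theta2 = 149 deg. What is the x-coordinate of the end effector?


Convert angles to radians: theta1 = 3.4208, theta2 = 2.6005
x = L1*cos(theta1) + L2*cos(theta1+theta2)
x = -14.3228 + 8.1138
x = -6.209


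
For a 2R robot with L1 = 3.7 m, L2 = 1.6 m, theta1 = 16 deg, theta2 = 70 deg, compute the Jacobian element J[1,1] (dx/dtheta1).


J[1,1] = -L1*sin(t1) - L2*sin(t1+t2)
= -3.7*sin(16) - 1.6*sin(86)
= -2.616


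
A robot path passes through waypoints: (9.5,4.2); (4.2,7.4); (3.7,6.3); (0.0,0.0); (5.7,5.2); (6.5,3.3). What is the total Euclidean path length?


Segment lengths:
  seg1 = sqrt((-5.3)^2 + (3.2)^2) = 6.1911
  seg2 = sqrt((-0.5)^2 + (-1.1)^2) = 1.2083
  seg3 = sqrt((-3.7)^2 + (-6.3)^2) = 7.3062
  seg4 = sqrt((5.7)^2 + (5.2)^2) = 7.7156
  seg5 = sqrt((0.8)^2 + (-1.9)^2) = 2.0616
Total = 24.4827


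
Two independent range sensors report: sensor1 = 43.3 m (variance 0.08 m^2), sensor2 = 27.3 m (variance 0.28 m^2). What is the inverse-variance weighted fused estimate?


w1 = (1/var1) / (1/var1 + 1/var2)
   = 12.5 / (12.5 + 3.5714) = 0.7778
w2 = 1 - w1 = 0.2222
fused = w1*s1 + w2*s2 = 33.6778 + 6.0667
= 39.7444 m


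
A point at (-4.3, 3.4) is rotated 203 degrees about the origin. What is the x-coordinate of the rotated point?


x' = x*cos(theta) - y*sin(theta)
cos(203 deg) = -0.9205, sin(203 deg) = -0.3907
x' = -4.3 * -0.9205 - 3.4 * -0.3907
= 3.9582 - -1.3285
= 5.2867


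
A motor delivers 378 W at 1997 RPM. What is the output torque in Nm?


omega = 1997 * 2*pi/60 = 209.1254 rad/s
tau = P / omega = 378 / 209.1254
= 1.8075 Nm


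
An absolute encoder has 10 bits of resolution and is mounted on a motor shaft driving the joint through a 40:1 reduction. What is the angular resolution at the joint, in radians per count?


counts = 2^10 = 1024
effective counts at joint = 1024 * 40 = 40960
resolution = 2*pi / 40960
= 1.5340e-04 rad/count


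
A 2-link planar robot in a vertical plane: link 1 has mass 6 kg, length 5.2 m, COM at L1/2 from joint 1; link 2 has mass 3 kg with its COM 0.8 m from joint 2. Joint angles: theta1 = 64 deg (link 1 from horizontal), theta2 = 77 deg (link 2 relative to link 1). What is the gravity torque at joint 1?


Horizontal distance from joint 1 to link-1 COM:
  x_c1 = (L1/2)*cos(t1) = 2.6 * 0.4384 = 1.1398 m
Horizontal distance from joint 1 to link-2 COM:
  x_c2 = L1*cos(t1) + Lc2*cos(t1+t2)
       = 5.2*0.4384 + 0.8*-0.7771 = 1.6578 m
tau1 = m1*g*x_c1 + m2*g*x_c2
     = 6*9.81*1.1398 + 3*9.81*1.6578
     = 67.0866 + 48.7894
     = 115.876 Nm


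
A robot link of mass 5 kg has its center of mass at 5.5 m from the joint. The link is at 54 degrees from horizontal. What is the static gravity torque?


tau = m*g*L*cos(angle)
= 5 * 9.81 * 5.5 * cos(54 deg)
= 5 * 9.81 * 5.5 * 0.5878
= 158.5698 Nm


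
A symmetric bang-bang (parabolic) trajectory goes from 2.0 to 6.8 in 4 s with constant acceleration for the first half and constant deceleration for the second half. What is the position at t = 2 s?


Symmetric rest-to-rest: each phase covers (pf-p0)/2 in time T/2. 0.5*a*(T/2)^2 = (pf-p0)/2 => a = 4*(pf-p0)/T^2
a = 4*(6.8-2.0)/4^2 = 1.2
t = 2 is in the acceleration phase (t <= T/2).
p = p0 + 0.5*a*t^2 = 2.0 + 0.5*1.2*2^2
= 4.4


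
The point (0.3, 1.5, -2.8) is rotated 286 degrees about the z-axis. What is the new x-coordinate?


Rotation about z-axis: x' = x*cos(theta) - y*sin(theta)
= 0.3 * 0.2756 - 1.5 * -0.9613
= 1.5246


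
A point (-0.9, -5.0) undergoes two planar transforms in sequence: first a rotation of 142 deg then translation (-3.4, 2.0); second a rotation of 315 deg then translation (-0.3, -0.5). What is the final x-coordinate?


After transform 1:
x1 = cos(142)*-0.9 - sin(142)*-5.0 + -3.4 = 0.3875
y1 = sin(142)*-0.9 + cos(142)*-5.0 + 2.0 = 5.386
After transform 2:
x2 = cos(315)*0.3875 - sin(315)*5.386 + -0.3
= 3.7825


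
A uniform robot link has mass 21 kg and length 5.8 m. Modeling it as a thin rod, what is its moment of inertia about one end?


I = (1/3) * m * L^2
= (1/3) * 21 * 5.8^2
= 0.333333 * 21 * 33.64
= 235.48 kg*m^2


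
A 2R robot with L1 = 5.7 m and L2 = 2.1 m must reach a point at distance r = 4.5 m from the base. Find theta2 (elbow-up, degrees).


cos(theta2) = (r^2 - L1^2 - L2^2) / (2*L1*L2)
cos(theta2) = (20.25 - 32.49 - 4.41) / 23.94
cos(theta2) = -0.695489
theta2 = 134.0662 degrees


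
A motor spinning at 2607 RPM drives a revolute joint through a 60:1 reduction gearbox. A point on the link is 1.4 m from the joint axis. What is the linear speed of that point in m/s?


omega_motor = 2607 * 2*pi/60 = 273.0044 rad/s
omega_joint = omega_motor / 60 = 4.5501 rad/s
v = omega_joint * r = 4.5501 * 1.4
= 6.3701 m/s


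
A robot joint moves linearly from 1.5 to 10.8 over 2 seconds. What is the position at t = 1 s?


s = t/T = 1/2 = 0.5
p(t) = p0 + (pf-p0)*s
= 1.5 + (10.8 - 1.5) * 0.5
= 6.15


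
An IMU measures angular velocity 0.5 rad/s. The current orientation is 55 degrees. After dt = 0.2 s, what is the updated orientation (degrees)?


delta_theta = w * dt = 0.5 * 0.2 = 0.1 rad
= 5.7296 deg
theta_new = 55 + 5.7296 = 60.7296 deg


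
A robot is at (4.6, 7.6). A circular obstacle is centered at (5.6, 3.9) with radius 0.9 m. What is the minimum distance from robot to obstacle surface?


center_dist = sqrt((4.6-5.6)^2 + (7.6-3.9)^2)
= sqrt(1.0 + 13.69)
= 3.8328
min_dist = center_dist - radius = 3.8328 - 0.9 = 2.9328 m


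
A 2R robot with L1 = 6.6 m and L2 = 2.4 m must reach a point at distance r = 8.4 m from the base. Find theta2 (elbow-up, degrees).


cos(theta2) = (r^2 - L1^2 - L2^2) / (2*L1*L2)
cos(theta2) = (70.56 - 43.56 - 5.76) / 31.68
cos(theta2) = 0.670455
theta2 = 47.8978 degrees


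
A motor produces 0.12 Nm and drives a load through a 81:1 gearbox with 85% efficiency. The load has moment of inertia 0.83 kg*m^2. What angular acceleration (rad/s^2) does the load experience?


tau_out = tau_motor * N * eta
= 0.12 * 81 * 0.85 = 8.262 Nm
alpha = tau_out / I = 8.262 / 0.83
= 9.9542 rad/s^2


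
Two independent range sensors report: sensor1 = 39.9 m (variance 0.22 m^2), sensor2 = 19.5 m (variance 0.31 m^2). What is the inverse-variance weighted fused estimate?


w1 = (1/var1) / (1/var1 + 1/var2)
   = 4.5455 / (4.5455 + 3.2258) = 0.5849
w2 = 1 - w1 = 0.4151
fused = w1*s1 + w2*s2 = 23.3377 + 8.0943
= 31.4321 m


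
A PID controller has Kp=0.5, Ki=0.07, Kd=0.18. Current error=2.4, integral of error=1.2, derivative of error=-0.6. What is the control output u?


u = Kp*e + Ki*int(e) + Kd*de/dt
= 0.5*2.4 + 0.07*1.2 + 0.18*(-0.6)
= 1.2 + 0.084 + -0.108
= 1.176


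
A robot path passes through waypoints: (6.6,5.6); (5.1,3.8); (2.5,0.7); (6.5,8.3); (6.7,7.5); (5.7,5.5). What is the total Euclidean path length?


Segment lengths:
  seg1 = sqrt((-1.5)^2 + (-1.8)^2) = 2.3431
  seg2 = sqrt((-2.6)^2 + (-3.1)^2) = 4.046
  seg3 = sqrt((4.0)^2 + (7.6)^2) = 8.5884
  seg4 = sqrt((0.2)^2 + (-0.8)^2) = 0.8246
  seg5 = sqrt((-1.0)^2 + (-2.0)^2) = 2.2361
Total = 18.0381


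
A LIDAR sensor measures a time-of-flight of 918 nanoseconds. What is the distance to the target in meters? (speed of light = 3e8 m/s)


tof = 918 ns = 9.18e-07 s
dist = c * tof / 2
= 3e8 * 9.18e-07 / 2
= 137.7 m


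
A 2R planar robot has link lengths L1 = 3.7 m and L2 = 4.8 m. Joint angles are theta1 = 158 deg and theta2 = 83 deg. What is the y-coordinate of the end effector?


Convert angles to radians: theta1 = 2.7576, theta2 = 1.4486
y = L1*sin(theta1) + L2*sin(theta1+theta2)
y = 1.386 + -4.1982
y = -2.8121


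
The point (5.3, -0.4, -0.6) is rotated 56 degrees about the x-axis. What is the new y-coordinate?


Rotation about x-axis: y' = y*cos(theta) - z*sin(theta)
= -0.4 * 0.5592 - -0.6 * 0.829
= 0.2737


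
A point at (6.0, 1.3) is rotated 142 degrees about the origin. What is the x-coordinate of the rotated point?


x' = x*cos(theta) - y*sin(theta)
cos(142 deg) = -0.788, sin(142 deg) = 0.6157
x' = 6.0 * -0.788 - 1.3 * 0.6157
= -4.7281 - 0.8004
= -5.5284


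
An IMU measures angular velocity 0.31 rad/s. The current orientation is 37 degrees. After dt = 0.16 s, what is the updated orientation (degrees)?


delta_theta = w * dt = 0.31 * 0.16 = 0.0496 rad
= 2.8419 deg
theta_new = 37 + 2.8419 = 39.8419 deg


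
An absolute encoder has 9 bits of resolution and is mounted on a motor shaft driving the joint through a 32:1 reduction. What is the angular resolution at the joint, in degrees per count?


counts = 2^9 = 512
effective counts at joint = 512 * 32 = 16384
resolution = 360 / 16384
= 0.022 deg/count


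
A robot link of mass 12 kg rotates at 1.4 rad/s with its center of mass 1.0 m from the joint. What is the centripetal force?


F = m * omega^2 * r
= 12 * 1.4^2 * 1.0
= 12 * 1.96 * 1.0
= 23.52 N


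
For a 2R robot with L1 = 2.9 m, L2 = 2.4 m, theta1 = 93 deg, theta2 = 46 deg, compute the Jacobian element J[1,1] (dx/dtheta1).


J[1,1] = -L1*sin(t1) - L2*sin(t1+t2)
= -2.9*sin(93) - 2.4*sin(139)
= -4.4706


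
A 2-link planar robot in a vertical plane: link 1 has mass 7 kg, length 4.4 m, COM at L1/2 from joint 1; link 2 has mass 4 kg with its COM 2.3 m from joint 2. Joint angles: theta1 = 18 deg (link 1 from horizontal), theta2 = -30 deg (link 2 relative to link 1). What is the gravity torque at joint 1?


Horizontal distance from joint 1 to link-1 COM:
  x_c1 = (L1/2)*cos(t1) = 2.2 * 0.9511 = 2.0923 m
Horizontal distance from joint 1 to link-2 COM:
  x_c2 = L1*cos(t1) + Lc2*cos(t1+t2)
       = 4.4*0.9511 + 2.3*0.9781 = 6.4344 m
tau1 = m1*g*x_c1 + m2*g*x_c2
     = 7*9.81*2.0923 + 4*9.81*6.4344
     = 143.6799 + 252.4854
     = 396.1653 Nm


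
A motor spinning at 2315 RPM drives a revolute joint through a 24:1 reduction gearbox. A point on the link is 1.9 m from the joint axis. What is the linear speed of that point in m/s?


omega_motor = 2315 * 2*pi/60 = 242.4262 rad/s
omega_joint = omega_motor / 24 = 10.1011 rad/s
v = omega_joint * r = 10.1011 * 1.9
= 19.1921 m/s


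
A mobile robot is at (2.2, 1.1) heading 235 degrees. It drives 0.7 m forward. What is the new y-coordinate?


y_new = y0 + d*sin(theta)
= 1.1 + 0.7*sin(235)
= 1.1 + -0.5734
= 0.5266


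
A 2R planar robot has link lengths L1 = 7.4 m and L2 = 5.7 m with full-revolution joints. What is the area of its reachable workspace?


r_max = L1 + L2 = 13.1 m
r_min = |L1 - L2| = 1.7 m
Area = pi*(r_max^2 - r_min^2)
= pi*(171.61 - 2.89)
= pi * 168.72
= 530.0495 m^2


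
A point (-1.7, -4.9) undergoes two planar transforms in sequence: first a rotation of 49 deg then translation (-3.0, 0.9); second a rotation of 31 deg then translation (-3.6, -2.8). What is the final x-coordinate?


After transform 1:
x1 = cos(49)*-1.7 - sin(49)*-4.9 + -3.0 = -0.4172
y1 = sin(49)*-1.7 + cos(49)*-4.9 + 0.9 = -3.5977
After transform 2:
x2 = cos(31)*-0.4172 - sin(31)*-3.5977 + -3.6
= -2.1047


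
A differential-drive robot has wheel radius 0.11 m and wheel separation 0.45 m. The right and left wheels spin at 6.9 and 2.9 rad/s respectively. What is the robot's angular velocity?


vR = r*wR = 0.11*6.9 = 0.759 m/s
vL = r*wL = 0.11*2.9 = 0.319 m/s
v = (vR+vL)/2 = 0.539 m/s
omega = (vR-vL)/L = 0.9778 rad/s
angular velocity = 0.9778 rad/s


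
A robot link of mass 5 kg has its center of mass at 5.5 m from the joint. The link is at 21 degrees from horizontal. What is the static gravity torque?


tau = m*g*L*cos(angle)
= 5 * 9.81 * 5.5 * cos(21 deg)
= 5 * 9.81 * 5.5 * 0.9336
= 251.8567 Nm


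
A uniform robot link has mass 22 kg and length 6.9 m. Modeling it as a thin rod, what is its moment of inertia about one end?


I = (1/3) * m * L^2
= (1/3) * 22 * 6.9^2
= 0.333333 * 22 * 47.61
= 349.14 kg*m^2


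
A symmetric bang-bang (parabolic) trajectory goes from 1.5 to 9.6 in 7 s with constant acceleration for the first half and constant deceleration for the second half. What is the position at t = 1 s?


Symmetric rest-to-rest: each phase covers (pf-p0)/2 in time T/2. 0.5*a*(T/2)^2 = (pf-p0)/2 => a = 4*(pf-p0)/T^2
a = 4*(9.6-1.5)/7^2 = 0.6612
t = 1 is in the acceleration phase (t <= T/2).
p = p0 + 0.5*a*t^2 = 1.5 + 0.5*0.6612*1^2
= 1.8306


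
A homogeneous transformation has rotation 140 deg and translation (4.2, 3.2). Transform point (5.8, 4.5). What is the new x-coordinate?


x' = cos(theta)*px - sin(theta)*py + tx
= -0.766*5.8 - 0.6428*4.5 + 4.2
= -3.1356


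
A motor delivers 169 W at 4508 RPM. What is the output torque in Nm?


omega = 4508 * 2*pi/60 = 472.0767 rad/s
tau = P / omega = 169 / 472.0767
= 0.358 Nm


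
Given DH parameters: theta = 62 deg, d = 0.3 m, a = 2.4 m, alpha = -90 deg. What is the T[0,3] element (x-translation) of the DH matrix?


T[0,3] = a * cos(theta)
= 2.4 * cos(62 deg)
= 2.4 * 0.4695
= 1.1267


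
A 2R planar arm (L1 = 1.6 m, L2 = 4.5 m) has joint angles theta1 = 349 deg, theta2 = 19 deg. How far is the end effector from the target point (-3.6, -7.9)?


End effector via forward kinematics:
x = L1*cos(t1) + L2*cos(t1+t2) = 6.0268
y = L1*sin(t1) + L2*sin(t1+t2) = 0.321
Distance to target:
d = sqrt((-3.6 - 6.0268)^2 + (-7.9 - 0.321)^2)
= sqrt(92.6755 + 67.5846)
= 12.6594 m


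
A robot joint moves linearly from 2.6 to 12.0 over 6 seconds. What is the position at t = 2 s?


s = t/T = 2/6 = 0.3333
p(t) = p0 + (pf-p0)*s
= 2.6 + (12.0 - 2.6) * 0.3333
= 5.7333


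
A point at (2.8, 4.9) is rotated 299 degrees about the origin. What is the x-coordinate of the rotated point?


x' = x*cos(theta) - y*sin(theta)
cos(299 deg) = 0.4848, sin(299 deg) = -0.8746
x' = 2.8 * 0.4848 - 4.9 * -0.8746
= 1.3575 - -4.2856
= 5.6431


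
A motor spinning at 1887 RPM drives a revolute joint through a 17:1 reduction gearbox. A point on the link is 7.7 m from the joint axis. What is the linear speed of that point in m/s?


omega_motor = 1887 * 2*pi/60 = 197.6062 rad/s
omega_joint = omega_motor / 17 = 11.6239 rad/s
v = omega_joint * r = 11.6239 * 7.7
= 89.504 m/s


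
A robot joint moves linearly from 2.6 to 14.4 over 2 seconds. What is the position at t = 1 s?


s = t/T = 1/2 = 0.5
p(t) = p0 + (pf-p0)*s
= 2.6 + (14.4 - 2.6) * 0.5
= 8.5


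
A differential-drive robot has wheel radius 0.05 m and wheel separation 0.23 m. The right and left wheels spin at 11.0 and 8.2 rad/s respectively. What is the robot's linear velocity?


vR = r*wR = 0.05*11.0 = 0.55 m/s
vL = r*wL = 0.05*8.2 = 0.41 m/s
v = (vR+vL)/2 = 0.48 m/s
omega = (vR-vL)/L = 0.6087 rad/s
linear velocity = 0.48 m/s


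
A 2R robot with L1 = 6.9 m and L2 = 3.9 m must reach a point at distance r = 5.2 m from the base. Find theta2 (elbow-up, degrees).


cos(theta2) = (r^2 - L1^2 - L2^2) / (2*L1*L2)
cos(theta2) = (27.04 - 47.61 - 15.21) / 53.82
cos(theta2) = -0.664809
theta2 = 131.6676 degrees


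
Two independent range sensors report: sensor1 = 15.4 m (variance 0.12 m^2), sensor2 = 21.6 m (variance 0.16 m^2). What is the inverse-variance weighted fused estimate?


w1 = (1/var1) / (1/var1 + 1/var2)
   = 8.3333 / (8.3333 + 6.25) = 0.5714
w2 = 1 - w1 = 0.4286
fused = w1*s1 + w2*s2 = 8.8 + 9.2571
= 18.0571 m


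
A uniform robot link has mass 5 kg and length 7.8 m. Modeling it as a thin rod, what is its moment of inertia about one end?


I = (1/3) * m * L^2
= (1/3) * 5 * 7.8^2
= 0.333333 * 5 * 60.84
= 101.4 kg*m^2


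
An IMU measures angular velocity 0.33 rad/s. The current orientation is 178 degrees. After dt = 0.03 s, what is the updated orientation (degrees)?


delta_theta = w * dt = 0.33 * 0.03 = 0.0099 rad
= 0.5672 deg
theta_new = 178 + 0.5672 = 178.5672 deg


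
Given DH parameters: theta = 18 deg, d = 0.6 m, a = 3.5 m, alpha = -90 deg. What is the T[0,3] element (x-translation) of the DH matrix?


T[0,3] = a * cos(theta)
= 3.5 * cos(18 deg)
= 3.5 * 0.9511
= 3.3287


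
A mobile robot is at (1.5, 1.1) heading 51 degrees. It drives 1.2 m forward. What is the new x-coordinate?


x_new = x0 + d*cos(theta)
= 1.5 + 1.2*cos(51)
= 1.5 + 0.7552
= 2.2552


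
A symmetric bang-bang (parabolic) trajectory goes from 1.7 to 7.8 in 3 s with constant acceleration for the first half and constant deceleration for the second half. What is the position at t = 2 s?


Symmetric rest-to-rest: each phase covers (pf-p0)/2 in time T/2. 0.5*a*(T/2)^2 = (pf-p0)/2 => a = 4*(pf-p0)/T^2
a = 4*(7.8-1.7)/3^2 = 2.7111
t = 2 is in the deceleration phase (t > T/2).
p = pf - 0.5*a*(T-t)^2 = 7.8 - 0.5*2.7111*1^2
= 6.4444


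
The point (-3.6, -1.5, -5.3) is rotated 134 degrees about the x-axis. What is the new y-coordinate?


Rotation about x-axis: y' = y*cos(theta) - z*sin(theta)
= -1.5 * -0.6947 - -5.3 * 0.7193
= 4.8545


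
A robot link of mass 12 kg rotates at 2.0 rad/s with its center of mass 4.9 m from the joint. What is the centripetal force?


F = m * omega^2 * r
= 12 * 2.0^2 * 4.9
= 12 * 4.0 * 4.9
= 235.2 N


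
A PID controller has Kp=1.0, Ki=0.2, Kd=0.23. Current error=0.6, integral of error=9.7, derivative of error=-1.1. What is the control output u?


u = Kp*e + Ki*int(e) + Kd*de/dt
= 1.0*0.6 + 0.2*9.7 + 0.23*(-1.1)
= 0.6 + 1.94 + -0.253
= 2.287


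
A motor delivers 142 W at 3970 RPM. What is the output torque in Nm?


omega = 3970 * 2*pi/60 = 415.7374 rad/s
tau = P / omega = 142 / 415.7374
= 0.3416 Nm


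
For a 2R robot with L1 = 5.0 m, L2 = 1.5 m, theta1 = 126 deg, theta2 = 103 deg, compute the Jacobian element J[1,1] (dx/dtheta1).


J[1,1] = -L1*sin(t1) - L2*sin(t1+t2)
= -5.0*sin(126) - 1.5*sin(229)
= -2.913


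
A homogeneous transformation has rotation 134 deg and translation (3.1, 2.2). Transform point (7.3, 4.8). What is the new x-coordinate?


x' = cos(theta)*px - sin(theta)*py + tx
= -0.6947*7.3 - 0.7193*4.8 + 3.1
= -5.4238


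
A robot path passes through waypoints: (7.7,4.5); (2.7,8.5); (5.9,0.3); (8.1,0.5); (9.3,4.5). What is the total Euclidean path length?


Segment lengths:
  seg1 = sqrt((-5.0)^2 + (4.0)^2) = 6.4031
  seg2 = sqrt((3.2)^2 + (-8.2)^2) = 8.8023
  seg3 = sqrt((2.2)^2 + (0.2)^2) = 2.2091
  seg4 = sqrt((1.2)^2 + (4.0)^2) = 4.1761
Total = 21.5906
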